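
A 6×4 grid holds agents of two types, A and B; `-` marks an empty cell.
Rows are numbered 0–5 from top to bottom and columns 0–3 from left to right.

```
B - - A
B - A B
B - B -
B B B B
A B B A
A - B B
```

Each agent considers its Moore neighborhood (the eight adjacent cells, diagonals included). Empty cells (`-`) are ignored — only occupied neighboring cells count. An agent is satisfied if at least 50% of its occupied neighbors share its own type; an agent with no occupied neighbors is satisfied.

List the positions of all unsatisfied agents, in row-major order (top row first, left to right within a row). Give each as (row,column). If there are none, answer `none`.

(0,0)B 1/1 ok
(0,3)A 1/2 ok
(1,0)B 2/2 ok
(1,2)A 1/3 unhappy
(1,3)B 1/3 unhappy
(2,0)B 3/3 ok
(2,2)B 4/5 ok
(3,0)B 3/4 ok
(3,1)B 6/7 ok
(3,2)B 5/6 ok
(3,3)B 3/4 ok
(4,0)A 1/4 unhappy
(4,1)B 5/7 ok
(4,2)B 6/7 ok
(4,3)A 0/5 unhappy
(5,0)A 1/2 ok
(5,2)B 3/4 ok
(5,3)B 2/3 ok

(1,2), (1,3), (4,0), (4,3)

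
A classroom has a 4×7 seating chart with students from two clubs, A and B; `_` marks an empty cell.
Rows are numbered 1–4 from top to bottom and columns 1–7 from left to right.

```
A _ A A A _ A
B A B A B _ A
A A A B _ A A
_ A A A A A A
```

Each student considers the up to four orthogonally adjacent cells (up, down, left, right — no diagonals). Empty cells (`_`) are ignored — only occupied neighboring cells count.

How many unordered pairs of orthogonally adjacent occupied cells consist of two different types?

12

Scan each occupied cell's neighbors to the right and below so each pair is counted once.
From row 1: 3 unlike of 7 pairs (running 3/7).
From row 2: 7 unlike of 9 pairs (running 10/16).
From row 3: 2 unlike of 9 pairs (running 12/25).
From row 4: 0 unlike of 5 pairs (running 12/30).
Total adjacent occupied pairs: 30; unlike-type pairs: 12.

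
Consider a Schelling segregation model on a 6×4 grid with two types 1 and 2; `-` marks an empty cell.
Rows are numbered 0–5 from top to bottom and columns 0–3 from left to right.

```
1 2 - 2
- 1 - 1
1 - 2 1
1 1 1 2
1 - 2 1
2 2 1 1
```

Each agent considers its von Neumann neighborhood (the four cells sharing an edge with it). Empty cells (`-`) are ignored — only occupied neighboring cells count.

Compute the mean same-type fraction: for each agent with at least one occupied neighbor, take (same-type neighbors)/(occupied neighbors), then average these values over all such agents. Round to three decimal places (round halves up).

Row 0: (0,0)1 0/1 · (0,1)2 0/2 · (0,3)2 0/1
Row 1: (1,1)1 0/1 · (1,3)1 1/2
Row 2: (2,0)1 1/1 · (2,2)2 0/2 · (2,3)1 1/3
Row 3: (3,0)1 3/3 · (3,1)1 2/2 · (3,2)1 1/4 · (3,3)2 0/3
Row 4: (4,0)1 1/2 · (4,2)2 0/3 · (4,3)1 1/3
Row 5: (5,0)2 1/2 · (5,1)2 1/2 · (5,2)1 1/3 · (5,3)1 2/2
Sum over 19 agents: 0/1 + 0/2 + 0/1 + 0/1 + 1/2 + 1/1 + 0/2 + 1/3 + 3/3 + 2/2 + 1/4 + 0/3 + 1/2 + 0/3 + 1/3 + 1/2 + 1/2 + 1/3 + 2/2 = 29/4; mean = 29/4 ÷ 19 = 29/76 = 0.381578… → 0.382.

0.382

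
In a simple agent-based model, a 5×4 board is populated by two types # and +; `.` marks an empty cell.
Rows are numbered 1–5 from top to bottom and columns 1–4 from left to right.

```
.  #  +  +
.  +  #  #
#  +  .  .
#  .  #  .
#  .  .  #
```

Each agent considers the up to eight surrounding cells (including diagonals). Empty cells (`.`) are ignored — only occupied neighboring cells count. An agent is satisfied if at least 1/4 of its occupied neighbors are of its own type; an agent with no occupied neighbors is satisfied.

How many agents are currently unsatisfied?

1

(1,2)# 1/3 ✓
(1,3)+ 2/5 ✓
(1,4)+ 1/3 ✓
(2,2)+ 2/5 ✓
(2,3)# 2/6 ✓
(2,4)# 1/3 ✓
(3,1)# 1/3 ✓
(3,2)+ 1/5 ✗
(4,1)# 2/3 ✓
(4,3)# 1/2 ✓
(5,1)# 1/1 ✓
(5,4)# 1/1 ✓
Unsatisfied: (3,2) — 1 in total.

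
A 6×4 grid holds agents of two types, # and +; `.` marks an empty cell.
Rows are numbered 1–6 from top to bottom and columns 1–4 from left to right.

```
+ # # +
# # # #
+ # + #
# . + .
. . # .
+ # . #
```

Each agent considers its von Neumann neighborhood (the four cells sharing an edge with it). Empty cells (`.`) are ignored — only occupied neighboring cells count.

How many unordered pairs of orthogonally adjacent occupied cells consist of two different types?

Scan each occupied cell's neighbors to the right and below so each pair is counted once.
Row 1: +(1,1)–#(1,2)≠ +(1,1)–#(2,1)≠ #(1,2)–#(1,3)= #(1,2)–#(2,2)= #(1,3)–+(1,4)≠ #(1,3)–#(2,3)= +(1,4)–#(2,4)≠  → 4/7 unlike.
Row 2: #(2,1)–#(2,2)= #(2,1)–+(3,1)≠ #(2,2)–#(2,3)= #(2,2)–#(3,2)= #(2,3)–#(2,4)= #(2,3)–+(3,3)≠ #(2,4)–#(3,4)=  → 2/7 unlike.
Row 3: +(3,1)–#(3,2)≠ +(3,1)–#(4,1)≠ #(3,2)–+(3,3)≠ +(3,3)–#(3,4)≠ +(3,3)–+(4,3)=  → 4/5 unlike.
Row 4: +(4,3)–#(5,3)≠  → 1/1 unlike.
Row 6: +(6,1)–#(6,2)≠  → 1/1 unlike.
Total adjacent occupied pairs: 21; unlike-type pairs: 12.

12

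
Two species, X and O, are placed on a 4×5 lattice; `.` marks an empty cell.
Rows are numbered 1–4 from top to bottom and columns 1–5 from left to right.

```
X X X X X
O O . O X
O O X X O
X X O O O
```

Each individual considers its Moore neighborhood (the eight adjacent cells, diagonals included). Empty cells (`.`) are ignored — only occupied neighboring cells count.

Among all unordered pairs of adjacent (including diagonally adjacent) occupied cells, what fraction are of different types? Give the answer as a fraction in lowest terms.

Scan each occupied cell's neighbors to the right and below (and the two forward diagonals) so each pair is counted once.
Row 1: X(1,1)–X(1,2)= X(1,1)–O(2,1)≠ X(1,1)–O(2,2)≠ X(1,2)–X(1,3)= X(1,2)–O(2,2)≠ X(1,2)–O(2,1)≠ X(1,3)–X(1,4)= X(1,3)–O(2,4)≠ X(1,3)–O(2,2)≠ X(1,4)–X(1,5)= X(1,4)–O(2,4)≠ X(1,4)–X(2,5)= X(1,5)–X(2,5)= X(1,5)–O(2,4)≠  → 8/14 unlike.
Row 2: O(2,1)–O(2,2)= O(2,1)–O(3,1)= O(2,1)–O(3,2)= O(2,2)–O(3,2)= O(2,2)–X(3,3)≠ O(2,2)–O(3,1)= O(2,4)–X(2,5)≠ O(2,4)–X(3,4)≠ O(2,4)–O(3,5)= O(2,4)–X(3,3)≠ X(2,5)–O(3,5)≠ X(2,5)–X(3,4)=  → 5/12 unlike.
Row 3: O(3,1)–O(3,2)= O(3,1)–X(4,1)≠ O(3,1)–X(4,2)≠ O(3,2)–X(3,3)≠ O(3,2)–X(4,2)≠ O(3,2)–O(4,3)= O(3,2)–X(4,1)≠ X(3,3)–X(3,4)= X(3,3)–O(4,3)≠ X(3,3)–O(4,4)≠ X(3,3)–X(4,2)= X(3,4)–O(3,5)≠ X(3,4)–O(4,4)≠ X(3,4)–O(4,5)≠ X(3,4)–O(4,3)≠ O(3,5)–O(4,5)= O(3,5)–O(4,4)=  → 11/17 unlike.
Row 4: X(4,1)–X(4,2)= X(4,2)–O(4,3)≠ O(4,3)–O(4,4)= O(4,4)–O(4,5)=  → 1/4 unlike.
Total adjacent occupied pairs: 47; unlike-type pairs: 25.
25/47 is already in lowest terms.

25/47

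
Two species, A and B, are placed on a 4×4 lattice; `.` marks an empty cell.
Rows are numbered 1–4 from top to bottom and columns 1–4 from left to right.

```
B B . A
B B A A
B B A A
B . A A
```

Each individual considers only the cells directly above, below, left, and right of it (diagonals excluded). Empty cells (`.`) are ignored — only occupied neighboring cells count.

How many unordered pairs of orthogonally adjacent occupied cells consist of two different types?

Scan each occupied cell's neighbors to the right and below so each pair is counted once.
From row 1: 0 unlike of 4 pairs (running 0/4).
From row 2: 1 unlike of 7 pairs (running 1/11).
From row 3: 1 unlike of 6 pairs (running 2/17).
From row 4: 0 unlike of 1 pairs (running 2/18).
Total adjacent occupied pairs: 18; unlike-type pairs: 2.

2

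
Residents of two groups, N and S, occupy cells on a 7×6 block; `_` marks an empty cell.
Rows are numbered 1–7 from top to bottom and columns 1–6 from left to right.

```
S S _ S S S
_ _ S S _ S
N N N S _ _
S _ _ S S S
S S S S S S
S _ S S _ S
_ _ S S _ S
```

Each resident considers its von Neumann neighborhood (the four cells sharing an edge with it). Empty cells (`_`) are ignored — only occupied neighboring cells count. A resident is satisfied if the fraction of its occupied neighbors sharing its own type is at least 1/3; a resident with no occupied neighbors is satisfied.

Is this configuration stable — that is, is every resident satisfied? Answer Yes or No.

Yes

Row 1: (1,1)S 1/1 ✓ · (1,2)S 1/1 ✓ · (1,4)S 2/2 ✓ · (1,5)S 2/2 ✓ · (1,6)S 2/2 ✓
Row 2: (2,3)S 1/2 ✓ · (2,4)S 3/3 ✓ · (2,6)S 1/1 ✓
Row 3: (3,1)N 1/2 ✓ · (3,2)N 2/2 ✓ · (3,3)N 1/3 ✓ · (3,4)S 2/3 ✓
Row 4: (4,1)S 1/2 ✓ · (4,4)S 3/3 ✓ · (4,5)S 3/3 ✓ · (4,6)S 2/2 ✓
Row 5: (5,1)S 3/3 ✓ · (5,2)S 2/2 ✓ · (5,3)S 3/3 ✓ · (5,4)S 4/4 ✓ · (5,5)S 3/3 ✓ · (5,6)S 3/3 ✓
Row 6: (6,1)S 1/1 ✓ · (6,3)S 3/3 ✓ · (6,4)S 3/3 ✓ · (6,6)S 2/2 ✓
Row 7: (7,3)S 2/2 ✓ · (7,4)S 2/2 ✓ · (7,6)S 1/1 ✓
All meet the threshold, so the configuration is stable.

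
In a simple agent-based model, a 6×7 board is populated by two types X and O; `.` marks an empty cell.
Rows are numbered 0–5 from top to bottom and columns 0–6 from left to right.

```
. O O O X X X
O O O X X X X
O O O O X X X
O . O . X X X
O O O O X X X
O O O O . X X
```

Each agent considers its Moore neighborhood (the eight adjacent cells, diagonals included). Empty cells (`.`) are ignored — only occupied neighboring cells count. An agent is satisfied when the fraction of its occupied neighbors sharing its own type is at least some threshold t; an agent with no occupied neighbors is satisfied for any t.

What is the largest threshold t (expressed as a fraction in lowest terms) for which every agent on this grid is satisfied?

3/8

Row 0: (0,1)O 4/4 · (0,2)O 4/5 · (0,3)O 2/5 · (0,4)X 4/5 · (0,5)X 5/5 · (0,6)X 3/3
Row 1: (1,0)O 4/4 · (1,1)O 7/7 · (1,2)O 7/8 · (1,3)X 3/8 · (1,4)X 6/8 · (1,5)X 8/8 · (1,6)X 5/5
Row 2: (2,0)O 4/4 · (2,1)O 7/7 · (2,2)O 5/6 · (2,3)O 3/7 · (2,4)X 6/7 · (2,5)X 8/8 · (2,6)X 5/5
Row 3: (3,0)O 4/4 · (3,2)O 6/6 · (3,4)X 5/7 · (3,5)X 8/8 · (3,6)X 5/5
Row 4: (4,0)O 4/4 · (4,1)O 7/7 · (4,2)O 6/6 · (4,3)O 4/6 · (4,4)X 4/6 · (4,5)X 7/7 · (4,6)X 5/5
Row 5: (5,0)O 3/3 · (5,1)O 5/5 · (5,2)O 5/5 · (5,3)O 3/4 · (5,5)X 4/4 · (5,6)X 3/3
The smallest same-type fraction is 3/8 at (1,3), which reduces to 3/8. Any threshold above that leaves this agent unsatisfied.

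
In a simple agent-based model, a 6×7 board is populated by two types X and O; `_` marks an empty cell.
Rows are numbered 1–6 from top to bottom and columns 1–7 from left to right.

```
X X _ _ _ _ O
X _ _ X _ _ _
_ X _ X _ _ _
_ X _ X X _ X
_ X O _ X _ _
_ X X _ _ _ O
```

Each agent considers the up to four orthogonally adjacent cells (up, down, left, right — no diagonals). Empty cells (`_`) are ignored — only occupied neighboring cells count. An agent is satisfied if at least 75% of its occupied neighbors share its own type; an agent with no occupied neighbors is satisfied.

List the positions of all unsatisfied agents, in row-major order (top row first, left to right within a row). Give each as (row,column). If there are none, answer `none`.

(1,1)X 2/2 ✓
(1,2)X 1/1 ✓
(1,7)O 0/0 ✓
(2,1)X 1/1 ✓
(2,4)X 1/1 ✓
(3,2)X 1/1 ✓
(3,4)X 2/2 ✓
(4,2)X 2/2 ✓
(4,4)X 2/2 ✓
(4,5)X 2/2 ✓
(4,7)X 0/0 ✓
(5,2)X 2/3 ✗
(5,3)O 0/2 ✗
(5,5)X 1/1 ✓
(6,2)X 2/2 ✓
(6,3)X 1/2 ✗
(6,7)O 0/0 ✓

(5,2), (5,3), (6,3)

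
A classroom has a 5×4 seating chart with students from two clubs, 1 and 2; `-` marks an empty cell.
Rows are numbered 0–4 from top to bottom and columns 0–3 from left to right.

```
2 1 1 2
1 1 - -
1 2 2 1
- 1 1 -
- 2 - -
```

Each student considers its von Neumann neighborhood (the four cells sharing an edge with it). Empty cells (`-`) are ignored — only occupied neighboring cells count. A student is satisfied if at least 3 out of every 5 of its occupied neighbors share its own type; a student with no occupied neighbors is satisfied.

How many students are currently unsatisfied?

(0,0)2 0/2 ✗
(0,1)1 2/3 ✓
(0,2)1 1/2 ✗
(0,3)2 0/1 ✗
(1,0)1 2/3 ✓
(1,1)1 2/3 ✓
(2,0)1 1/2 ✗
(2,1)2 1/4 ✗
(2,2)2 1/3 ✗
(2,3)1 0/1 ✗
(3,1)1 1/3 ✗
(3,2)1 1/2 ✗
(4,1)2 0/1 ✗
Unsatisfied: (0,0), (0,2), (0,3), (2,0), (2,1), (2,2), (2,3), (3,1), (3,2), (4,1) — 10 in total.

10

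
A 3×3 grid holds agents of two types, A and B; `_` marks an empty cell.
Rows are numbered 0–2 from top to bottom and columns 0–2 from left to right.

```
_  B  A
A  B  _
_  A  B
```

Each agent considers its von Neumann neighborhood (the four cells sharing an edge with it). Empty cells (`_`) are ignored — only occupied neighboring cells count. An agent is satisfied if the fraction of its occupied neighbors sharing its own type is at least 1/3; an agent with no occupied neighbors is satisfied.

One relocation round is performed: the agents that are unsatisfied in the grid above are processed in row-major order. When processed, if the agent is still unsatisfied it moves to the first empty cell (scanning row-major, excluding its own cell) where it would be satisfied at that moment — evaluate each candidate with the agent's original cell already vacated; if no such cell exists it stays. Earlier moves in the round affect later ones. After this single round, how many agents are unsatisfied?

Initially unsatisfied (in order): (0,2), (1,0), (2,1), (2,2).
  (0,2) → (0,0).
  (1,0): now satisfied by earlier moves; stays.
  (2,1) → (2,0).
  (2,2): now satisfied by earlier moves; stays.
Resulting grid:
A B _
A B _
A _ B
All satisfied now.

0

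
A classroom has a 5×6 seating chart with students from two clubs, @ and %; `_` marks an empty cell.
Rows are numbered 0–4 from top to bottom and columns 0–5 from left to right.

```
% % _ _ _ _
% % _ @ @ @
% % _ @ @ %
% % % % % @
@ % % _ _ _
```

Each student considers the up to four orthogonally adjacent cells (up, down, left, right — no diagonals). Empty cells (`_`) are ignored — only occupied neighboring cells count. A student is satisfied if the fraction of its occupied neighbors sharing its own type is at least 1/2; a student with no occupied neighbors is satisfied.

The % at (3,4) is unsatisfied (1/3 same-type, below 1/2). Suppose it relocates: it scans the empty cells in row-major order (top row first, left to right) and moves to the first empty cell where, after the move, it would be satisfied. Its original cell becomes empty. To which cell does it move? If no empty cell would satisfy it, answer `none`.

Vacating (3,4). Empty cells in order:
  (0,2): 1/1 same-type → satisfied — stop here.

(0,2)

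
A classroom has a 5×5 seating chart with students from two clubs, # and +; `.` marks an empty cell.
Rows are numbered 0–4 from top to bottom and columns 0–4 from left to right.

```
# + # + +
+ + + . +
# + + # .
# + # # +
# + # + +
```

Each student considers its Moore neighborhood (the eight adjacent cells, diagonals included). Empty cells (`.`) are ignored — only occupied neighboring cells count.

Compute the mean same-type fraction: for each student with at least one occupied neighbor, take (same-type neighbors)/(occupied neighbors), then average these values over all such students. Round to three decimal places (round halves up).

(0,0)# 0/3
(0,1)+ 3/5
(0,2)# 0/4
(0,3)+ 3/4
(0,4)+ 2/2
(1,0)+ 3/5
(1,1)+ 5/8
(1,2)+ 5/7
(1,4)+ 2/3
(2,0)# 1/5
(2,1)+ 5/8
(2,2)+ 4/7
(2,3)# 2/6
(3,0)# 2/5
(3,1)+ 3/8
(3,2)# 3/8
(3,3)# 3/7
(3,4)+ 2/4
(4,0)# 1/3
(4,1)+ 1/5
(4,2)# 2/5
(4,3)+ 2/5
(4,4)+ 2/3
Sum over 23 students: 0/3 + 3/5 + 0/4 + 3/4 + 2/2 + 3/5 + 5/8 + 5/7 + 2/3 + 1/5 + 5/8 + 4/7 + 2/6 + 2/5 + 3/8 + 3/8 + 3/7 + 2/4 + 1/3 + 1/5 + 2/5 + 2/5 + 2/3 = 1507/140; mean = 1507/140 ÷ 23 = 1507/3220 = 0.468012… → 0.468.

0.468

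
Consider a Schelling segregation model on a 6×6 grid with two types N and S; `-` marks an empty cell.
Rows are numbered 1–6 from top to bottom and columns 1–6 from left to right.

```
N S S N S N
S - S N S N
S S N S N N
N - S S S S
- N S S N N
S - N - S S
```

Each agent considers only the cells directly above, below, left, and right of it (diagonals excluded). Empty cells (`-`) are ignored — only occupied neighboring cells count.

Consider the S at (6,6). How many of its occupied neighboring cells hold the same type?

Occupied neighbors of (6,6): (5,6)=N, (6,5)=S.
Same type (S): 1 of 2.

1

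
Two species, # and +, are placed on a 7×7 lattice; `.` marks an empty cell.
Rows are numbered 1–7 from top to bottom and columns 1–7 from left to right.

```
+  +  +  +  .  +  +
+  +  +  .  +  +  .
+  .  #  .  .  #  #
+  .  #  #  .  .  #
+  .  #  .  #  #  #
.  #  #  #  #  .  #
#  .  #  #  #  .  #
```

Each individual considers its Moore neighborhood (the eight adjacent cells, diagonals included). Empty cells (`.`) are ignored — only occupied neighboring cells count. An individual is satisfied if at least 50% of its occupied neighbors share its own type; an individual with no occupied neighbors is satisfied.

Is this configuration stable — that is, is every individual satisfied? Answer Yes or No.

Row 1: (1,1)+ 3/3 ✓ · (1,2)+ 5/5 ✓ · (1,3)+ 4/4 ✓ · (1,4)+ 3/3 ✓ · (1,6)+ 3/3 ✓ · (1,7)+ 2/2 ✓
Row 2: (2,1)+ 4/4 ✓ · (2,2)+ 6/7 ✓ · (2,3)+ 4/5 ✓ · (2,5)+ 3/4 ✓ · (2,6)+ 3/5 ✓
Row 3: (3,1)+ 3/3 ✓ · (3,3)# 2/4 ✓ · (3,6)# 2/4 ✓ · (3,7)# 2/3 ✓
Row 4: (4,1)+ 2/2 ✓ · (4,3)# 3/3 ✓ · (4,4)# 4/4 ✓ · (4,7)# 4/4 ✓
Row 5: (5,1)+ 1/2 ✓ · (5,3)# 5/5 ✓ · (5,5)# 4/4 ✓ · (5,6)# 5/5 ✓ · (5,7)# 3/3 ✓
Row 6: (6,2)# 4/5 ✓ · (6,3)# 5/5 ✓ · (6,4)# 7/7 ✓ · (6,5)# 5/5 ✓ · (6,7)# 3/3 ✓
Row 7: (7,1)# 1/1 ✓ · (7,3)# 4/4 ✓ · (7,4)# 5/5 ✓ · (7,5)# 3/3 ✓ · (7,7)# 1/1 ✓
All meet the threshold, so the configuration is stable.

Yes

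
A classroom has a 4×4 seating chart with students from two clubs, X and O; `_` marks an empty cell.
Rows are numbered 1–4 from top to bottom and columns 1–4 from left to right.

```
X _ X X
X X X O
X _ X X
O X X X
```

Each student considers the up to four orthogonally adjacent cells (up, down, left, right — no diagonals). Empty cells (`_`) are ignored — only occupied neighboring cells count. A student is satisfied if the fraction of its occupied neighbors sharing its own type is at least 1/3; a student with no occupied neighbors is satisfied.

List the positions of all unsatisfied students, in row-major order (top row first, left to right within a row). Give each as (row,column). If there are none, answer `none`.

(2,4), (4,1)

Row 1: (1,1)X 1/1 satisfied · (1,3)X 2/2 satisfied · (1,4)X 1/2 satisfied
Row 2: (2,1)X 3/3 satisfied · (2,2)X 2/2 satisfied · (2,3)X 3/4 satisfied · (2,4)O 0/3 not
Row 3: (3,1)X 1/2 satisfied · (3,3)X 3/3 satisfied · (3,4)X 2/3 satisfied
Row 4: (4,1)O 0/2 not · (4,2)X 1/2 satisfied · (4,3)X 3/3 satisfied · (4,4)X 2/2 satisfied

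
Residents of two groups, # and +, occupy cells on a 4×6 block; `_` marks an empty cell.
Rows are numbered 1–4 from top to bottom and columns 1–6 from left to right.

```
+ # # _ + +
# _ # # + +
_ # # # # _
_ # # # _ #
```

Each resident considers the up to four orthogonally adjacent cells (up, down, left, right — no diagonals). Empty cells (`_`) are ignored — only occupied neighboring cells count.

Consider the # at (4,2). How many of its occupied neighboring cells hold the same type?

Occupied neighbors of (4,2): (3,2)=#, (4,3)=#.
Same type (#): 2 of 2.

2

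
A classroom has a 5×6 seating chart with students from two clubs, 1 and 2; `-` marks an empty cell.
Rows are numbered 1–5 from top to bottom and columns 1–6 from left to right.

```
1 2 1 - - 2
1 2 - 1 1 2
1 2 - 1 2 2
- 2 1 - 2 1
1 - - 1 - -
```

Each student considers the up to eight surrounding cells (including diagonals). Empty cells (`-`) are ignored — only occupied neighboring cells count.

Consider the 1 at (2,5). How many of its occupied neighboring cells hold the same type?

2

Occupied neighbors of (2,5): (1,6)=2, (2,4)=1, (2,6)=2, (3,4)=1, (3,5)=2, (3,6)=2.
Same type (1): 2 of 6.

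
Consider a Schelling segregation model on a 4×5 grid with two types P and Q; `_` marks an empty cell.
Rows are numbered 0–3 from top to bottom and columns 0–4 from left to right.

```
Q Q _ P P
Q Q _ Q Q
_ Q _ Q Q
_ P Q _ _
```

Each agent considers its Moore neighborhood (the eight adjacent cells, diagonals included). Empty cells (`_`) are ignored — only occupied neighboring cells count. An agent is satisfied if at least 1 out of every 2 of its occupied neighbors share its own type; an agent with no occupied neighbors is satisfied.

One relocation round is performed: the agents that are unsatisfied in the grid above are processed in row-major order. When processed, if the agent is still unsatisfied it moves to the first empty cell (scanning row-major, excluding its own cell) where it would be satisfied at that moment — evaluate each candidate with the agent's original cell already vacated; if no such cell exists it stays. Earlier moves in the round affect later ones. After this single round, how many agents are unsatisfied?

2

Initially unsatisfied (in order): (0,3), (0,4), (3,1).
  (0,3) → (3,0).
  (0,4): no empty cell satisfies it; stays.
  (3,1): no empty cell satisfies it; stays.
Resulting grid:
Q Q _ _ P
Q Q _ Q Q
_ Q _ Q Q
P P Q _ _
Unsatisfied now: (0,4), (3,1).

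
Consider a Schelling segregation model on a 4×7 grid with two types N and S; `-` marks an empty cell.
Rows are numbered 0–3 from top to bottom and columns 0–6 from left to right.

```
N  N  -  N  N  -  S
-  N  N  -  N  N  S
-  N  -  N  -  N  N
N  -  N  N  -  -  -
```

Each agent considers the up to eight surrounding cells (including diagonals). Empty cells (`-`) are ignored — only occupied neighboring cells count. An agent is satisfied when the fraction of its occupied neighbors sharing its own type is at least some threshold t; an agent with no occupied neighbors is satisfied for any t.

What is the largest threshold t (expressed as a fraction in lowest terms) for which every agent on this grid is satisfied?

(0,0)N 2/2
(0,1)N 3/3
(0,3)N 3/3
(0,4)N 3/3
(0,6)S 1/2
(1,1)N 4/4
(1,2)N 5/5
(1,4)N 5/5
(1,5)N 4/6
(1,6)S 1/4
(2,1)N 4/4
(2,3)N 4/4
(2,5)N 3/4
(2,6)N 2/3
(3,0)N 1/1
(3,2)N 3/3
(3,3)N 2/2
The smallest same-type fraction is 1/4 at (1,6), which reduces to 1/4. Any threshold above that leaves this agent unsatisfied.

1/4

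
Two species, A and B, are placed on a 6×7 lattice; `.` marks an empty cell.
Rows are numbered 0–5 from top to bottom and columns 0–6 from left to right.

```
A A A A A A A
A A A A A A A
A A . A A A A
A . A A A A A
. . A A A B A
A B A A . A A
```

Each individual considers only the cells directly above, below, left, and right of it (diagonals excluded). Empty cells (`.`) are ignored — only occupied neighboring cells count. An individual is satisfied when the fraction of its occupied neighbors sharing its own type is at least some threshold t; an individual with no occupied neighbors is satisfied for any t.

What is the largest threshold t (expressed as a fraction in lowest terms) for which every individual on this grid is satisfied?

(0,0)A 2/2
(0,1)A 3/3
(0,2)A 3/3
(0,3)A 3/3
(0,4)A 3/3
(0,5)A 3/3
(0,6)A 2/2
(1,0)A 3/3
(1,1)A 4/4
(1,2)A 3/3
(1,3)A 4/4
(1,4)A 4/4
(1,5)A 4/4
(1,6)A 3/3
(2,0)A 3/3
(2,1)A 2/2
(2,3)A 3/3
(2,4)A 4/4
(2,5)A 4/4
(2,6)A 3/3
(3,0)A 1/1
(3,2)A 2/2
(3,3)A 4/4
(3,4)A 4/4
(3,5)A 3/4
(3,6)A 3/3
(4,2)A 3/3
(4,3)A 4/4
(4,4)A 2/3
(4,5)B 0/4
(4,6)A 2/3
(5,0)A 0/1
(5,1)B 0/2
(5,2)A 2/3
(5,3)A 2/2
(5,5)A 1/2
(5,6)A 2/2
The smallest same-type fraction is 0/4 at (4,5), which reduces to 0/1. Any threshold above that leaves this individual unsatisfied.

0/1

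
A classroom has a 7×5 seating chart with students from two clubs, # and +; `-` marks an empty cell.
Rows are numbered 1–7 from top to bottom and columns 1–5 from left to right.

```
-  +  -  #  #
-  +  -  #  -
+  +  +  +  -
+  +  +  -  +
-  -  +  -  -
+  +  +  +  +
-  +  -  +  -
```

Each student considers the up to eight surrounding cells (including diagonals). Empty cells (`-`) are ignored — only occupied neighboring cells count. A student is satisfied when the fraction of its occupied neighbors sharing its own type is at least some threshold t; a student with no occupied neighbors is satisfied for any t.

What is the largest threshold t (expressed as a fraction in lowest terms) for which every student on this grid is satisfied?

1/2

(1,2)+ 1/1
(1,4)# 2/2
(1,5)# 2/2
(2,2)+ 4/4
(2,4)# 2/4
(3,1)+ 4/4
(3,2)+ 6/6
(3,3)+ 5/6
(3,4)+ 3/4
(4,1)+ 3/3
(4,2)+ 6/6
(4,3)+ 5/5
(4,5)+ 1/1
(5,3)+ 5/5
(6,1)+ 2/2
(6,2)+ 4/4
(6,3)+ 5/5
(6,4)+ 4/4
(6,5)+ 2/2
(7,2)+ 3/3
(7,4)+ 3/3
The smallest same-type fraction is 2/4 at (2,4), which reduces to 1/2. Any threshold above that leaves this student unsatisfied.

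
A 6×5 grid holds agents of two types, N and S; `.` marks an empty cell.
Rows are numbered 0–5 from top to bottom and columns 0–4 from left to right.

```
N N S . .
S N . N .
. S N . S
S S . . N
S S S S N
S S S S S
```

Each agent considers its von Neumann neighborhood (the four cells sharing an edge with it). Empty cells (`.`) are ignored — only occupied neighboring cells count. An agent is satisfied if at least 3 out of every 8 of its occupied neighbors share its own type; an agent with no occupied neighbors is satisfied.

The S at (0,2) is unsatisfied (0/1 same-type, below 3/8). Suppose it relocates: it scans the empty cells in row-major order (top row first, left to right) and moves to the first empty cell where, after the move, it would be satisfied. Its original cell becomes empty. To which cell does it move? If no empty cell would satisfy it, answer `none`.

Vacating (0,2). Empty cells in order:
  (0,3): 0/1 same-type → still unsatisfied.
  (0,4): 0/0 same-type → satisfied — stop here.

(0,4)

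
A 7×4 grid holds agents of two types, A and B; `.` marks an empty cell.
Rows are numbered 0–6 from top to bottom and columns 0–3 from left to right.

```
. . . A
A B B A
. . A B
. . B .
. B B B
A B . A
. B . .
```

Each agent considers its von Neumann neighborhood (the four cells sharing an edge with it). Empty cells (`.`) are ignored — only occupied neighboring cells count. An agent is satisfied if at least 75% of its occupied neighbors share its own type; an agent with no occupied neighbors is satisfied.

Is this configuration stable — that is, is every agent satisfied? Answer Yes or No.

(0,3)A 1/1 ok
(1,0)A 0/1 unhappy
(1,1)B 1/2 unhappy
(1,2)B 1/3 unhappy
(1,3)A 1/3 unhappy
(2,2)A 0/3 unhappy
(2,3)B 0/2 unhappy
(3,2)B 1/2 unhappy
(4,1)B 2/2 ok
(4,2)B 3/3 ok
(4,3)B 1/2 unhappy
(5,0)A 0/1 unhappy
(5,1)B 2/3 unhappy
(5,3)A 0/1 unhappy
(6,1)B 1/1 ok
For instance (1,0) has only 0/1 same-type neighbors, below 3/4.

No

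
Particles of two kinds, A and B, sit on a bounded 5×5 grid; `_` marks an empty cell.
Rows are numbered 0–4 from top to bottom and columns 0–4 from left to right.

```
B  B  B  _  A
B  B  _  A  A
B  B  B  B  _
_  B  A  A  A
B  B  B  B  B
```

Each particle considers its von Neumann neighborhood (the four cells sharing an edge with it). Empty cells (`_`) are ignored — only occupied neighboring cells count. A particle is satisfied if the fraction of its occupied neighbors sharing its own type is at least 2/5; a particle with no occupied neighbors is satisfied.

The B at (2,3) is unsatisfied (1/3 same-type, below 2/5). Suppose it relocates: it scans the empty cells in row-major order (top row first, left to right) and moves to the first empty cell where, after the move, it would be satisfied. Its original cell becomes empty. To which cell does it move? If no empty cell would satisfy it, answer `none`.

Vacating (2,3). Empty cells in order:
  (0,3): 1/3 same-type → still unsatisfied.
  (1,2): 3/4 same-type → satisfied — stop here.

(1,2)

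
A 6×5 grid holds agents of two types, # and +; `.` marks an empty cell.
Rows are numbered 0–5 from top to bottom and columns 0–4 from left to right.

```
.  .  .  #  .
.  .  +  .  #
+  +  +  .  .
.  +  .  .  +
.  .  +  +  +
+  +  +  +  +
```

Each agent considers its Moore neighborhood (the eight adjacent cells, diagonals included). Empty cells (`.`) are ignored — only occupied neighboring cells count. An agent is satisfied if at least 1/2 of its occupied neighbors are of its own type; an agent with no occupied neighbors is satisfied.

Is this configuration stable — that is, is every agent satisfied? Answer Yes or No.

Yes

(0,3)# 1/2 ok
(1,2)+ 2/3 ok
(1,4)# 1/1 ok
(2,0)+ 2/2 ok
(2,1)+ 4/4 ok
(2,2)+ 3/3 ok
(3,1)+ 4/4 ok
(3,4)+ 2/2 ok
(4,2)+ 5/5 ok
(4,3)+ 6/6 ok
(4,4)+ 4/4 ok
(5,0)+ 1/1 ok
(5,1)+ 3/3 ok
(5,2)+ 4/4 ok
(5,3)+ 5/5 ok
(5,4)+ 3/3 ok
All meet the threshold, so the configuration is stable.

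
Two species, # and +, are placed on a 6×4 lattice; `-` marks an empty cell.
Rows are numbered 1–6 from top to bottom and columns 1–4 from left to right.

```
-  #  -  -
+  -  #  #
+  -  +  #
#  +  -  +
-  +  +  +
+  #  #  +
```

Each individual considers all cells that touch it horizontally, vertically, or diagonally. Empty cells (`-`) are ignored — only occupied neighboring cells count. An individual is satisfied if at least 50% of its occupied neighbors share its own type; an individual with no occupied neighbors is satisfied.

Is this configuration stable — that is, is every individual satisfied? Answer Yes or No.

Row 1: (1,2)# 1/2 ✓
Row 2: (2,1)+ 1/2 ✓ · (2,3)# 3/4 ✓ · (2,4)# 2/3 ✓
Row 3: (3,1)+ 2/3 ✓ · (3,3)+ 2/5 ✗ · (3,4)# 2/4 ✓
Row 4: (4,1)# 0/3 ✗ · (4,2)+ 4/5 ✓ · (4,4)+ 3/4 ✓
Row 5: (5,2)+ 3/6 ✓ · (5,3)+ 5/7 ✓ · (5,4)+ 3/4 ✓
Row 6: (6,1)+ 1/2 ✓ · (6,2)# 1/4 ✗ · (6,3)# 1/5 ✗ · (6,4)+ 2/3 ✓
For instance (3,3) has only 2/5 same-type neighbors, below 1/2.

No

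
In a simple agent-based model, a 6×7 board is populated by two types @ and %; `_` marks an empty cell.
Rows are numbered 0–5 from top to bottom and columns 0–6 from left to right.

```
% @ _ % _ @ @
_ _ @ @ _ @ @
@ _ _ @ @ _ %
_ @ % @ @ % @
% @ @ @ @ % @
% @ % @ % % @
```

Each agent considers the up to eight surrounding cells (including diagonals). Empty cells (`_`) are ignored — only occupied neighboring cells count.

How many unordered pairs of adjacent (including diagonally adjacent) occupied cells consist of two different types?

Scan each occupied cell's neighbors to the right and below (and the two forward diagonals) so each pair is counted once.
From row 0: 3 unlike of 9 pairs (running 3/9).
From row 1: 2 unlike of 8 pairs (running 5/17).
From row 2: 3 unlike of 10 pairs (running 8/27).
From row 3: 12 unlike of 22 pairs (running 20/49).
From row 4: 13 unlike of 25 pairs (running 33/74).
From row 5: 5 unlike of 6 pairs (running 38/80).
Total adjacent occupied pairs: 80; unlike-type pairs: 38.

38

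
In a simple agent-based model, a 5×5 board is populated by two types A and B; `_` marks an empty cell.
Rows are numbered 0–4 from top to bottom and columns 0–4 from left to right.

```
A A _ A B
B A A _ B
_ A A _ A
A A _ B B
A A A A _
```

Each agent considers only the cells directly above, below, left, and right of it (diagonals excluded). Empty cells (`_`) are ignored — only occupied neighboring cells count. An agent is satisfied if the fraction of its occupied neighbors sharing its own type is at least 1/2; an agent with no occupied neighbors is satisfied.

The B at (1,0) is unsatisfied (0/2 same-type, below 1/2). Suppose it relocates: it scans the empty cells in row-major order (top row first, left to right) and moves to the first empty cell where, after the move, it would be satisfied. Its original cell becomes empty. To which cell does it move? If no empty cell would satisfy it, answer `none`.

Vacating (1,0). Empty cells in order:
  (0,2): 0/3 same-type → still unsatisfied.
  (1,3): 1/3 same-type → still unsatisfied.
  (2,0): 0/2 same-type → still unsatisfied.
  (2,3): 1/3 same-type → still unsatisfied.
  (3,2): 1/4 same-type → still unsatisfied.
  (4,4): 1/2 same-type → satisfied — stop here.

(4,4)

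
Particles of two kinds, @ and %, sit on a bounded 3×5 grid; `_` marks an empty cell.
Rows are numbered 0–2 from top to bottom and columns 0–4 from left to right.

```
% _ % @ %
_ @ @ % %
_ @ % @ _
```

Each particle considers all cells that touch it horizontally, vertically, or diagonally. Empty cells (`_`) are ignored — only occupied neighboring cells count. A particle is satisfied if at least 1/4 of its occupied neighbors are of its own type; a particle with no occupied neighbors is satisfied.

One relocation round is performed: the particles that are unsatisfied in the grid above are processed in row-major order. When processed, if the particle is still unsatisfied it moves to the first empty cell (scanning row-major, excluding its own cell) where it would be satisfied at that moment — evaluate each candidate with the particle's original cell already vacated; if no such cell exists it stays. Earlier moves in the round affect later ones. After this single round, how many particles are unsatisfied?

0

Initially unsatisfied (in order): (0,0), (0,3), (2,2).
  (0,0) → (0,1).
  (0,3) → (0,0).
  (2,2) → (0,3).
Resulting grid:
@ % % % %
_ @ @ % %
_ @ _ @ _
All satisfied now.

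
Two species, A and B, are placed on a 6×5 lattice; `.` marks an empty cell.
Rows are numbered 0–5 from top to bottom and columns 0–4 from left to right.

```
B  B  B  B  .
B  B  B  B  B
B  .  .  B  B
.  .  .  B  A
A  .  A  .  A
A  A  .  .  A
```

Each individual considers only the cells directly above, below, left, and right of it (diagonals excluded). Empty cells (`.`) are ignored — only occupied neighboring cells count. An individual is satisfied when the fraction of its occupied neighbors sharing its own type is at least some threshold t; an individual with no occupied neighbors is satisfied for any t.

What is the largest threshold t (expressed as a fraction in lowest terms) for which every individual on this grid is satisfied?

1/3

(0,0)B 2/2
(0,1)B 3/3
(0,2)B 3/3
(0,3)B 2/2
(1,0)B 3/3
(1,1)B 3/3
(1,2)B 3/3
(1,3)B 4/4
(1,4)B 2/2
(2,0)B 1/1
(2,3)B 3/3
(2,4)B 2/3
(3,3)B 1/2
(3,4)A 1/3
(4,0)A 1/1
(4,2)A — no occupied neighbors
(4,4)A 2/2
(5,0)A 2/2
(5,1)A 1/1
(5,4)A 1/1
The smallest same-type fraction is 1/3 at (3,4), which reduces to 1/3. Any threshold above that leaves this individual unsatisfied.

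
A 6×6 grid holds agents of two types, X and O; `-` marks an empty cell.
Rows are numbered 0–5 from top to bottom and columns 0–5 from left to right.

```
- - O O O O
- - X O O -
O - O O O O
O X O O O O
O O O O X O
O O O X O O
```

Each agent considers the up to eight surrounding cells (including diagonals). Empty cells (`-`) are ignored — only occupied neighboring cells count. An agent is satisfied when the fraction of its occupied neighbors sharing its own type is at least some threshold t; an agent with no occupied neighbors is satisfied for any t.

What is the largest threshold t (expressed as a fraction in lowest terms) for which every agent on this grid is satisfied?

0/1

(0,2)O 2/3
(0,3)O 4/5
(0,4)O 4/4
(0,5)O 2/2
(1,2)X 0/5
(1,3)O 7/8
(1,4)O 7/7
(2,0)O 1/2
(2,2)O 4/6
(2,3)O 7/8
(2,4)O 7/7
(2,5)O 4/4
(3,0)O 3/4
(3,1)X 0/7
(3,2)O 6/7
(3,3)O 7/8
(3,4)O 7/8
(3,5)O 4/5
(4,0)O 4/5
(4,1)O 7/8
(4,2)O 6/8
(4,3)O 6/8
(4,4)X 1/8
(4,5)O 4/5
(5,0)O 3/3
(5,1)O 5/5
(5,2)O 4/5
(5,3)X 1/5
(5,4)O 3/5
(5,5)O 2/3
The smallest same-type fraction is 0/5 at (1,2), which reduces to 0/1. Any threshold above that leaves this agent unsatisfied.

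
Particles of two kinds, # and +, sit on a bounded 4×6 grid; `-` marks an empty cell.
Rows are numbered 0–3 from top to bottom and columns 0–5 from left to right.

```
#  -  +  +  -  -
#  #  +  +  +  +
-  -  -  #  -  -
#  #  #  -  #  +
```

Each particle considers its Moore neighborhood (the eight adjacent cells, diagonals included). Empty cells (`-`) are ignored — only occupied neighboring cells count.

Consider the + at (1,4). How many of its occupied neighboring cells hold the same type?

Occupied neighbors of (1,4): (0,3)=+, (1,3)=+, (1,5)=+, (2,3)=#.
Same type (+): 3 of 4.

3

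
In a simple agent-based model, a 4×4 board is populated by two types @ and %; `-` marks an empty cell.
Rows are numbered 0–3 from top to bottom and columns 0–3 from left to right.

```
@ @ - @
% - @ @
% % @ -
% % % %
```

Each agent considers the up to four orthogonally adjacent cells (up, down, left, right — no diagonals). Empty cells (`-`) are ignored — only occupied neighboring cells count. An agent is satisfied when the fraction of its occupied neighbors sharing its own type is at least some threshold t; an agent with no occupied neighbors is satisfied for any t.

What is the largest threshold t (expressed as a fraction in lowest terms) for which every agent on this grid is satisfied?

1/3

(0,0)@ 1/2
(0,1)@ 1/1
(0,3)@ 1/1
(1,0)% 1/2
(1,2)@ 2/2
(1,3)@ 2/2
(2,0)% 3/3
(2,1)% 2/3
(2,2)@ 1/3
(3,0)% 2/2
(3,1)% 3/3
(3,2)% 2/3
(3,3)% 1/1
The smallest same-type fraction is 1/3 at (2,2), which reduces to 1/3. Any threshold above that leaves this agent unsatisfied.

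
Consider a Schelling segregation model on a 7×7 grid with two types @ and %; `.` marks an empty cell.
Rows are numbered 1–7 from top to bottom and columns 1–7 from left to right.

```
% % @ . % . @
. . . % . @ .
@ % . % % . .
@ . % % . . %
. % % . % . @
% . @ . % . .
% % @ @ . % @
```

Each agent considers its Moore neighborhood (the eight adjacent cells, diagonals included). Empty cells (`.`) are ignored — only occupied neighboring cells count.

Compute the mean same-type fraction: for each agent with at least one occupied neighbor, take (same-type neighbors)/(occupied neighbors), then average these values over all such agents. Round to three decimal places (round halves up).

0.598

Row 1: (1,1)% 1/1 · (1,2)% 1/2 · (1,3)@ 0/2 · (1,5)% 1/2 · (1,7)@ 1/1
Row 2: (2,4)% 3/4 · (2,6)@ 1/3
Row 3: (3,1)@ 1/2 · (3,2)% 1/3 · (3,4)% 4/4 · (3,5)% 3/4
Row 4: (4,1)@ 1/3 · (4,3)% 5/5 · (4,4)% 5/5 · (4,7)% 0/1
Row 5: (5,2)% 3/5 · (5,3)% 3/4 · (5,5)% 2/2 · (5,7)@ 0/1
Row 6: (6,1)% 3/3 · (6,3)@ 2/5 · (6,5)% 2/3
Row 7: (7,1)% 2/2 · (7,2)% 2/4 · (7,3)@ 2/3 · (7,4)@ 2/3 · (7,6)% 1/2 · (7,7)@ 0/1
Sum over 28 agents: 1/1 + 1/2 + 0/2 + 1/2 + 1/1 + 3/4 + 1/3 + 1/2 + 1/3 + 4/4 + 3/4 + 1/3 + 5/5 + 5/5 + 0/1 + 3/5 + 3/4 + 2/2 + 0/1 + 3/3 + 2/5 + 2/3 + 2/2 + 2/4 + 2/3 + 2/3 + 1/2 + 0/1 = 67/4; mean = 67/4 ÷ 28 = 67/112 = 0.598214… → 0.598.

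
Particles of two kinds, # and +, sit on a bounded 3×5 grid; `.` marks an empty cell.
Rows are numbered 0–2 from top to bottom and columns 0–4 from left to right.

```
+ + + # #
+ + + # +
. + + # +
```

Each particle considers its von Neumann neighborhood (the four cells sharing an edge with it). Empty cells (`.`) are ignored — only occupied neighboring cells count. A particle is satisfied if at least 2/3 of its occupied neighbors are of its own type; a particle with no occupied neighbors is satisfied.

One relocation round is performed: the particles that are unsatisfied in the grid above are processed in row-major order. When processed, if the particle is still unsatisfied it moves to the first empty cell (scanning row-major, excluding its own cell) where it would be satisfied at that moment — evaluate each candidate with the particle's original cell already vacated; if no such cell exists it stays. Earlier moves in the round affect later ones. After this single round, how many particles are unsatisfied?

1

Initially unsatisfied (in order): (0,4), (1,3), (1,4), (2,3), (2,4).
  (0,4): no empty cell satisfies it; stays.
  (1,3): no empty cell satisfies it; stays.
  (1,4) → (2,0).
  (2,3) → (1,4).
  (2,4): no empty cell satisfies it; stays.
Resulting grid:
+ + + # #
+ + + # #
+ + + . +
Unsatisfied now: (2,4).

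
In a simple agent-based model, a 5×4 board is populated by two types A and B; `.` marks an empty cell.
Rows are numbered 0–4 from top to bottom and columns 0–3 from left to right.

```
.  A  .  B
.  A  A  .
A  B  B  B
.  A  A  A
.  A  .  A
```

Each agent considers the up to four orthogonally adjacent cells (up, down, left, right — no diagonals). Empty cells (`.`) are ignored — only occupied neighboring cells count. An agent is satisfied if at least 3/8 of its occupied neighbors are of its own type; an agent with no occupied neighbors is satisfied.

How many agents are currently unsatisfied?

2

Row 0: (0,1)A 1/1 ok · (0,3)B 0/0 ok
Row 1: (1,1)A 2/3 ok · (1,2)A 1/2 ok
Row 2: (2,0)A 0/1 unhappy · (2,1)B 1/4 unhappy · (2,2)B 2/4 ok · (2,3)B 1/2 ok
Row 3: (3,1)A 2/3 ok · (3,2)A 2/3 ok · (3,3)A 2/3 ok
Row 4: (4,1)A 1/1 ok · (4,3)A 1/1 ok
Unsatisfied: (2,0), (2,1) — 2 in total.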